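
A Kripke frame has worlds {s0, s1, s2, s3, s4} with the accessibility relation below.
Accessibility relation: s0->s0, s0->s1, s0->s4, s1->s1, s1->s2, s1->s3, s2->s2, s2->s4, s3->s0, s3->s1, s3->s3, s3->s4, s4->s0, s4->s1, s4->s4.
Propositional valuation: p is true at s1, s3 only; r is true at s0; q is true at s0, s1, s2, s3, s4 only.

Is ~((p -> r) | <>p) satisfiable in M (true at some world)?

Recall that <>ψ holds at a world iff ψ holds at some accessible world.
Let φ = ~((p -> r) | <>p). Evaluate φ at each world:
  s0 (successors {s0, s1, s4}): φ is false.
  s1 (successors {s1, s2, s3}): φ is false.
  s2 (successors {s2, s4}): φ is false.
  s3 (successors {s0, s1, s3, s4}): φ is false.
  s4 (successors {s0, s1, s4}): φ is false.
For instance, at s1:
  At s1: (p -> r) | <>p is true, so ~((p -> r) | <>p) is false.
    At s1: p -> r is false, <>p is true, so (p -> r) | <>p is true.
      At s1: <>p requires p at some successor in {s1, s2, s3}.
        p holds at s1, so <>p is true at s1.

No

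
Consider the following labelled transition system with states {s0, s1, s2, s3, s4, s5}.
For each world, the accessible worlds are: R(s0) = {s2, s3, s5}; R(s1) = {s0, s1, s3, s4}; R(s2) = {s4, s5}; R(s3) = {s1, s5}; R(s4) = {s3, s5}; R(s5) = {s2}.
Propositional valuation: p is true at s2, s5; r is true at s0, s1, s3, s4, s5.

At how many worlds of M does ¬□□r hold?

5

Recall that □ψ holds at a world iff ψ holds at every accessible world, and ◇ψ holds iff ψ holds at some accessible world.
Let φ = ¬□□r. Evaluate φ at each world:
  s0 (successors {s2, s3, s5}): φ is true.
  s1 (successors {s0, s1, s3, s4}): φ is true.
  s2 (successors {s4, s5}): φ is true.
  s3 (successors {s1, s5}): φ is true.
  s4 (successors {s3, s5}): φ is true.
  s5 (successors {s2}): φ is false.
For instance, at s1:
  At s1: □□r is false, so ¬□□r is true.
    At s1: □□r requires □r at every successor {s0, s1, s3, s4}.
      □r fails at s0, so □□r is false at s1.
Satisfying worlds: {s0, s1, s2, s3, s4}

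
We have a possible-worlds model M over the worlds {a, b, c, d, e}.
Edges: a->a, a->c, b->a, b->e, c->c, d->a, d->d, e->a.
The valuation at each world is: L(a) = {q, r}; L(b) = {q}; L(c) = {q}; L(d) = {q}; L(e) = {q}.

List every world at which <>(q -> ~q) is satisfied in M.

none

Recall that <>ψ holds at a world iff ψ holds at some accessible world.
Let φ = <>(q -> ~q). Evaluate φ at each world:
  a (successors {a, c}): φ is false.
  b (successors {a, e}): φ is false.
  c (successors {c}): φ is false.
  d (successors {a, d}): φ is false.
  e (successors {a}): φ is false.
For instance, at c:
  At c: <>(q -> ~q) requires q -> ~q at some successor in {c}.
    At c: q -> ~q is false.
  So <>(q -> ~q) is false at c.
Satisfying worlds: none.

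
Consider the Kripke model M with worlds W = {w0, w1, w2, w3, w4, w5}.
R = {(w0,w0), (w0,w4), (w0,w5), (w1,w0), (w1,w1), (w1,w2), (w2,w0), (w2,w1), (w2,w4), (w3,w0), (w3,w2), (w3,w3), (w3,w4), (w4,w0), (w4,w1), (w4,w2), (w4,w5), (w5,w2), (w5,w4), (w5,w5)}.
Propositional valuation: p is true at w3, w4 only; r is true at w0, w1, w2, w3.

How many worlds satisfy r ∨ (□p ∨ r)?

4

Let φ = r ∨ (□p ∨ r). Evaluate φ at each world:
  w0 (successors {w0, w4, w5}): φ is true.
  w1 (successors {w0, w1, w2}): φ is true.
  w2 (successors {w0, w1, w4}): φ is true.
  w3 (successors {w0, w2, w3, w4}): φ is true.
  w4 (successors {w0, w1, w2, w5}): φ is false.
  w5 (successors {w2, w4, w5}): φ is false.
For instance, at w4:
  At w4: r is false, □p ∨ r is false, so r ∨ (□p ∨ r) is false.
    At w4: □p is false, r is false, so □p ∨ r is false.
      At w4: □p requires p at every successor {w0, w1, w2, w5}.
        p fails at w0, so □p is false at w4.
Satisfying worlds: {w0, w1, w2, w3}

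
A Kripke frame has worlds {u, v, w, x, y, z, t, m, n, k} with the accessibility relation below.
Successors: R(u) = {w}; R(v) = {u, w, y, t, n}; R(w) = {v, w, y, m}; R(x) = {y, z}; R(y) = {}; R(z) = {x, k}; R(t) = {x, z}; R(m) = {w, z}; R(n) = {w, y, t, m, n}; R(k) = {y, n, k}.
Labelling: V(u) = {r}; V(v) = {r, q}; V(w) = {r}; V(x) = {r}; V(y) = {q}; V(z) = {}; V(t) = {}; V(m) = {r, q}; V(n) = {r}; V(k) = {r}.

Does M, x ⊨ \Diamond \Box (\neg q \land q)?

Yes

At x: \Diamond \Box (\neg q \land q) requires \Box (\neg q \land q) at some successor in {y, z}.
  \Box (\neg q \land q) holds at y, so \Diamond \Box (\neg q \land q) is true at x.
    At y: no accessible worlds, so \Box (\neg q \land q) holds vacuously.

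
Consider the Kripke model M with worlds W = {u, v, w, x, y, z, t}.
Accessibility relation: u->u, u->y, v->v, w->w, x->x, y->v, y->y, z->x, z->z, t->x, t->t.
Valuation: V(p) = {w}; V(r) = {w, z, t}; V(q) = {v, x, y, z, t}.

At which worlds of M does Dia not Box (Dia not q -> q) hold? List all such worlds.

Let φ = Dia not Box (Dia not q -> q). Evaluate φ at each world:
  u (successors {u, y}): φ is true.
  v (successors {v}): φ is false.
  w (successors {w}): φ is true.
  x (successors {x}): φ is false.
  y (successors {v, y}): φ is false.
  z (successors {x, z}): φ is false.
  t (successors {x, t}): φ is false.
For instance, at z:
  At z: Dia not Box (Dia not q -> q) requires not Box (Dia not q -> q) at some successor in {x, z}.
    At x: not Box (Dia not q -> q) is false.
    At z: not Box (Dia not q -> q) is false.
  So Dia not Box (Dia not q -> q) is false at z.
Satisfying worlds: {u, w}

u, w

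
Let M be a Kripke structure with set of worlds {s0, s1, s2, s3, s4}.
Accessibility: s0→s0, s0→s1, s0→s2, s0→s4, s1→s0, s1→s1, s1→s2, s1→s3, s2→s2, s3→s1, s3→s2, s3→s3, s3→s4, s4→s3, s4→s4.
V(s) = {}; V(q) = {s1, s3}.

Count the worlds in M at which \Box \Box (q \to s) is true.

Let φ = \Box \Box (q \to s). Evaluate φ at each world:
  s0 (successors {s0, s1, s2, s4}): φ is false.
  s1 (successors {s0, s1, s2, s3}): φ is false.
  s2 (successors {s2}): φ is true.
  s3 (successors {s1, s2, s3, s4}): φ is false.
  s4 (successors {s3, s4}): φ is false.
For instance, at s0:
  At s0: \Box \Box (q \to s) requires \Box (q \to s) at every successor {s0, s1, s2, s4}.
    \Box (q \to s) fails at s0, so \Box \Box (q \to s) is false at s0.
      At s0: \Box (q \to s) requires q \to s at every successor {s0, s1, s2, s4}.
        q \to s fails at s1, so \Box (q \to s) is false at s0.
Satisfying worlds: {s2}

1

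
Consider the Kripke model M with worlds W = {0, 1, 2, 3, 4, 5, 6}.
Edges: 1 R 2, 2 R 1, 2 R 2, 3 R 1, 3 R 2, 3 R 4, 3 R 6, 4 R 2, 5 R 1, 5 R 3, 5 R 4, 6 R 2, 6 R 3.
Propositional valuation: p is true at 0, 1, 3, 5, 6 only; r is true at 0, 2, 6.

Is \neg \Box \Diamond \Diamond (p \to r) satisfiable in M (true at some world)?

Let φ = \neg \Box \Diamond \Diamond (p \to r). Evaluate φ at each world:
  0 (successors ∅): φ is false.
  1 (successors {2}): φ is false.
  2 (successors {1, 2}): φ is false.
  3 (successors {1, 2, 4, 6}): φ is false.
  4 (successors {2}): φ is false.
  5 (successors {1, 3, 4}): φ is false.
  6 (successors {2, 3}): φ is false.
For instance, at 6:
  At 6: \Box \Diamond \Diamond (p \to r) is true, so \neg \Box \Diamond \Diamond (p \to r) is false.
    At 6: \Box \Diamond \Diamond (p \to r) requires \Diamond \Diamond (p \to r) at every successor {2, 3}.
      At 2: \Diamond \Diamond (p \to r) is true.
      At 3: \Diamond \Diamond (p \to r) is true.
    So \Box \Diamond \Diamond (p \to r) is true at 6.

No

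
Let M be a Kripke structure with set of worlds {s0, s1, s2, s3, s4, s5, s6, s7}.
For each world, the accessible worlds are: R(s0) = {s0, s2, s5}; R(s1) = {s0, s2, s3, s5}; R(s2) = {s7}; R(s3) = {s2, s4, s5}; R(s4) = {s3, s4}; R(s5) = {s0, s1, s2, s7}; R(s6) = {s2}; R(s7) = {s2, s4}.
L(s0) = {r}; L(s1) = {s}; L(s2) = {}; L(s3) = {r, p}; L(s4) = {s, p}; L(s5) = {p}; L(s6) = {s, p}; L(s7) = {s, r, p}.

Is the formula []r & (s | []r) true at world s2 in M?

Yes

At s2: []r is true, s | []r is true, so []r & (s | []r) is true.
  At s2: []r requires r at every successor {s7}.
    At s7: r is true.
  So []r is true at s2.
  At s2: s is false, []r is true, so s | []r is true.
    At s2: []r requires r at every successor {s7}.
      At s7: r is true.
    So []r is true at s2.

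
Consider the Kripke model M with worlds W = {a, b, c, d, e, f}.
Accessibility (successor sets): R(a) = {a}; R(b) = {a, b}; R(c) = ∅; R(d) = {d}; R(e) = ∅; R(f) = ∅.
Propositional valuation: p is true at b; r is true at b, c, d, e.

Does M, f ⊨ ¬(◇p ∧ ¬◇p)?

Recall that ◇ψ holds at a world iff ψ holds at some accessible world.
At f: ◇p ∧ ¬◇p is false, so ¬(◇p ∧ ¬◇p) is true.
  At f: ◇p is false, ¬◇p is true, so ◇p ∧ ¬◇p is false.
    At f: no accessible worlds, so ◇p is false.
    At f: ◇p is false, so ¬◇p is true.
      At f: no accessible worlds, so ◇p is false.

Yes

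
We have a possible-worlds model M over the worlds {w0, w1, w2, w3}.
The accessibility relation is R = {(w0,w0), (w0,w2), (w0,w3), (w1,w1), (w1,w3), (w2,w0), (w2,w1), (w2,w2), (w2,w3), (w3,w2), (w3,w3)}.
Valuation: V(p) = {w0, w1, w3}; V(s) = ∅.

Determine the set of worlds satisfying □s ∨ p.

w0, w1, w3

Let φ = □s ∨ p. Evaluate φ at each world:
  w0 (successors {w0, w2, w3}): φ is true.
  w1 (successors {w1, w3}): φ is true.
  w2 (successors {w0, w1, w2, w3}): φ is false.
  w3 (successors {w2, w3}): φ is true.
For instance, at w2:
  At w2: □s is false, p is false, so □s ∨ p is false.
    At w2: □s requires s at every successor {w0, w1, w2, w3}.
      s fails at w0, so □s is false at w2.
Satisfying worlds: {w0, w1, w3}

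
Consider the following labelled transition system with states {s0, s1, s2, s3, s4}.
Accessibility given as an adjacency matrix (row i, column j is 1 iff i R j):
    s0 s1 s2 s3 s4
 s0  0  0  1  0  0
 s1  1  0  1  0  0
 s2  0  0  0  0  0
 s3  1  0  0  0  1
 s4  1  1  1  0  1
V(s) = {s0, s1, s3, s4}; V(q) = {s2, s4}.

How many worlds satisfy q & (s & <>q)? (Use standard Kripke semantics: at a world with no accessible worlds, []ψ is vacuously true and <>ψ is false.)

Let φ = q & (s & <>q). Evaluate φ at each world:
  s0 (successors {s2}): φ is false.
  s1 (successors {s0, s2}): φ is false.
  s2 (successors ∅): φ is false.
  s3 (successors {s0, s4}): φ is false.
  s4 (successors {s0, s1, s2, s4}): φ is true.
For instance, at s4:
  At s4: q is true, s & <>q is true, so q & (s & <>q) is true.
    At s4: s is true, <>q is true, so s & <>q is true.
      At s4: <>q requires q at some successor in {s0, s1, s2, s4}.
        q holds at s2, so <>q is true at s4.
Satisfying worlds: {s4}

1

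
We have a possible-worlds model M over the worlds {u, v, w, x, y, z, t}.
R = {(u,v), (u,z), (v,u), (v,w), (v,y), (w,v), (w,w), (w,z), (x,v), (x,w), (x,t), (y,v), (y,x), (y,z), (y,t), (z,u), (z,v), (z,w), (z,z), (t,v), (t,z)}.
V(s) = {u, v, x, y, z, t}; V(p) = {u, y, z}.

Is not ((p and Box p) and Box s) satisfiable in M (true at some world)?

Recall that Box ψ holds at a world iff ψ holds at every accessible world, and Dia ψ holds iff ψ holds at some accessible world.
Let φ = not ((p and Box p) and Box s). Evaluate φ at each world:
  u (successors {v, z}): φ is true.
  v (successors {u, w, y}): φ is true.
  w (successors {v, w, z}): φ is true.
  x (successors {v, w, t}): φ is true.
  y (successors {v, x, z, t}): φ is true.
  z (successors {u, v, w, z}): φ is true.
  t (successors {v, z}): φ is true.
Detail at u (witness):
  At u: (p and Box p) and Box s is false, so not ((p and Box p) and Box s) is true.
    At u: p and Box p is false, Box s is true, so (p and Box p) and Box s is false.
      At u: p is true, Box p is false, so p and Box p is false.
      At u: Box s requires s at every successor {v, z}.
        At v: s is true.
        At z: s is true.
      So Box s is true at u.

Yes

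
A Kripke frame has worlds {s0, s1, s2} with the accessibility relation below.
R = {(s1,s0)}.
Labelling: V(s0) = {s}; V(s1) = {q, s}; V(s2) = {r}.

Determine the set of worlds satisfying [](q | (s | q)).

Recall that []ψ holds at a world iff ψ holds at every accessible world, and <>ψ holds iff ψ holds at some accessible world.
Let φ = [](q | (s | q)). Evaluate φ at each world:
  s0 (successors ∅): φ is true.
  s1 (successors {s0}): φ is true.
  s2 (successors ∅): φ is true.
For instance, at s1:
  At s1: [](q | (s | q)) requires q | (s | q) at every successor {s0}.
    At s0: q | (s | q) is true.
  So [](q | (s | q)) is true at s1.
Satisfying worlds: {s0, s1, s2}

s0, s1, s2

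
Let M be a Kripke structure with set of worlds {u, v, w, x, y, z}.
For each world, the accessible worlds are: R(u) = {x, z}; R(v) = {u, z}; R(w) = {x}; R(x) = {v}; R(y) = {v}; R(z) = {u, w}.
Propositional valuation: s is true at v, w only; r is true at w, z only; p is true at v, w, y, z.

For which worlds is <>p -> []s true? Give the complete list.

Let φ = <>p -> []s. Evaluate φ at each world:
  u (successors {x, z}): φ is false.
  v (successors {u, z}): φ is false.
  w (successors {x}): φ is true.
  x (successors {v}): φ is true.
  y (successors {v}): φ is true.
  z (successors {u, w}): φ is false.
For instance, at y:
  At y: <>p is true, []s is true, so <>p -> []s is true.
    At y: <>p requires p at some successor in {v}.
      p holds at v, so <>p is true at y.
    At y: []s requires s at every successor {v}.
      At v: s is true.
    So []s is true at y.
Satisfying worlds: {w, x, y}

w, x, y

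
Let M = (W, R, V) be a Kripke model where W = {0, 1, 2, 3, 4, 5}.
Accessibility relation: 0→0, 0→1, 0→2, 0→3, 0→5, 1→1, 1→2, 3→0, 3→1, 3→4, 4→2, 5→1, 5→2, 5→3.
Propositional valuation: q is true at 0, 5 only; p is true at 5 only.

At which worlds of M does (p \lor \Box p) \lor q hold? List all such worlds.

0, 2, 5

Let φ = (p \lor \Box p) \lor q. Evaluate φ at each world:
  0 (successors {0, 1, 2, 3, 5}): φ is true.
  1 (successors {1, 2}): φ is false.
  2 (successors ∅): φ is true.
  3 (successors {0, 1, 4}): φ is false.
  4 (successors {2}): φ is false.
  5 (successors {1, 2, 3}): φ is true.
For instance, at 0:
  At 0: p \lor \Box p is false, q is true, so (p \lor \Box p) \lor q is true.
    At 0: p is false, \Box p is false, so p \lor \Box p is false.
      At 0: \Box p requires p at every successor {0, 1, 2, 3, 5}.
        p fails at 0, so \Box p is false at 0.
Satisfying worlds: {0, 2, 5}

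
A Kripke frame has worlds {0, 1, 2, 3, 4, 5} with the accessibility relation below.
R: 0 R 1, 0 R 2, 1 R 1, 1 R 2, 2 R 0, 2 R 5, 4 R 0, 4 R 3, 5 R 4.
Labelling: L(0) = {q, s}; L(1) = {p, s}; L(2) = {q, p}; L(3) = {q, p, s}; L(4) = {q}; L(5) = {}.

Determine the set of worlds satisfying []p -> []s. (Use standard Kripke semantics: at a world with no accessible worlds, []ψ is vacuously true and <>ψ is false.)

2, 3, 4, 5

Let φ = []p -> []s. Evaluate φ at each world:
  0 (successors {1, 2}): φ is false.
  1 (successors {1, 2}): φ is false.
  2 (successors {0, 5}): φ is true.
  3 (successors ∅): φ is true.
  4 (successors {0, 3}): φ is true.
  5 (successors {4}): φ is true.
For instance, at 2:
  At 2: []p is false, []s is false, so []p -> []s is true.
    At 2: []p requires p at every successor {0, 5}.
      p fails at 0, so []p is false at 2.
    At 2: []s requires s at every successor {0, 5}.
      s fails at 5, so []s is false at 2.
Satisfying worlds: {2, 3, 4, 5}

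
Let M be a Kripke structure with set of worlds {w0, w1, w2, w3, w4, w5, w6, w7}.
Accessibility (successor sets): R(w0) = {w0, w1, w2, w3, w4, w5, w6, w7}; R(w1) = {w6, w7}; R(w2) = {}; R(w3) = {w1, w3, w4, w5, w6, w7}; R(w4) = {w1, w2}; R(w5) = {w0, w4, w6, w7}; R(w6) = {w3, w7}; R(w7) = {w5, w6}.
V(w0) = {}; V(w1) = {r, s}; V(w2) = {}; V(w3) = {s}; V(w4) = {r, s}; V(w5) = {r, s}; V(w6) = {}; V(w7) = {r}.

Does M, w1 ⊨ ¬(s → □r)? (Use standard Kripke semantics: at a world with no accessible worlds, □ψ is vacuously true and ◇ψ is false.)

At w1: s → □r is false, so ¬(s → □r) is true.
  At w1: s is true, □r is false, so s → □r is false.
    At w1: □r requires r at every successor {w6, w7}.
      r fails at w6, so □r is false at w1.

Yes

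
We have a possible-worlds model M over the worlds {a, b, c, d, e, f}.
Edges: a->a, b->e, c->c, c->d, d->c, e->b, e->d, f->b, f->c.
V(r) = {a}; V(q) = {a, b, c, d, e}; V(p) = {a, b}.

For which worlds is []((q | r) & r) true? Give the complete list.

a

Let φ = []((q | r) & r). Evaluate φ at each world:
  a (successors {a}): φ is true.
  b (successors {e}): φ is false.
  c (successors {c, d}): φ is false.
  d (successors {c}): φ is false.
  e (successors {b, d}): φ is false.
  f (successors {b, c}): φ is false.
For instance, at a:
  At a: []((q | r) & r) requires (q | r) & r at every successor {a}.
    At a: (q | r) & r is true.
  So []((q | r) & r) is true at a.
Satisfying worlds: {a}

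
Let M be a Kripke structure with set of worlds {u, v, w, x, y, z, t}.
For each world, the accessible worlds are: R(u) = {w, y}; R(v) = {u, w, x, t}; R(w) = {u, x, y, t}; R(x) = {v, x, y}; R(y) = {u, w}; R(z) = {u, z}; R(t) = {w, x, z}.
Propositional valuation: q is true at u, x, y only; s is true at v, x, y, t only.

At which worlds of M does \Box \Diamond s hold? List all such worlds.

v, y

Let φ = \Box \Diamond s. Evaluate φ at each world:
  u (successors {w, y}): φ is false.
  v (successors {u, w, x, t}): φ is true.
  w (successors {u, x, y, t}): φ is false.
  x (successors {v, x, y}): φ is false.
  y (successors {u, w}): φ is true.
  z (successors {u, z}): φ is false.
  t (successors {w, x, z}): φ is false.
For instance, at z:
  At z: \Box \Diamond s requires \Diamond s at every successor {u, z}.
    \Diamond s fails at z, so \Box \Diamond s is false at z.
      At z: \Diamond s requires s at some successor in {u, z}.
        At u: s is false.
        At z: s is false.
      So \Diamond s is false at z.
Satisfying worlds: {v, y}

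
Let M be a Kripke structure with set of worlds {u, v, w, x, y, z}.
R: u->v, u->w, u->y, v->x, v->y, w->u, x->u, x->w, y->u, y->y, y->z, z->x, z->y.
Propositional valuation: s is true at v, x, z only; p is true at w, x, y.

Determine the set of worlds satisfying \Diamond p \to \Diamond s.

u, v, w, y, z

Recall that \Diamond ψ holds at a world iff ψ holds at some accessible world.
Let φ = \Diamond p \to \Diamond s. Evaluate φ at each world:
  u (successors {v, w, y}): φ is true.
  v (successors {x, y}): φ is true.
  w (successors {u}): φ is true.
  x (successors {u, w}): φ is false.
  y (successors {u, y, z}): φ is true.
  z (successors {x, y}): φ is true.
For instance, at x:
  At x: \Diamond p is true, \Diamond s is false, so \Diamond p \to \Diamond s is false.
    At x: \Diamond p requires p at some successor in {u, w}.
      p holds at w, so \Diamond p is true at x.
    At x: \Diamond s requires s at some successor in {u, w}.
      At u: s is false.
      At w: s is false.
    So \Diamond s is false at x.
Satisfying worlds: {u, v, w, y, z}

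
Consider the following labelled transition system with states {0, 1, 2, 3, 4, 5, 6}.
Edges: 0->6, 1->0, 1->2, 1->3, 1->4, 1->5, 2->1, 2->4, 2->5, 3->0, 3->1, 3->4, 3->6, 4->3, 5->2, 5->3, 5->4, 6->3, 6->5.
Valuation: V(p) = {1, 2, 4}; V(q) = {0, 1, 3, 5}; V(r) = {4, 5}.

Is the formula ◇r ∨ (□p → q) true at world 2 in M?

Yes

Recall that □ψ holds at a world iff ψ holds at every accessible world, and ◇ψ holds iff ψ holds at some accessible world.
At 2: ◇r is true, □p → q is true, so ◇r ∨ (□p → q) is true.
  At 2: ◇r requires r at some successor in {1, 4, 5}.
    r holds at 4, so ◇r is true at 2.
  At 2: □p is false, q is false, so □p → q is true.
    At 2: □p requires p at every successor {1, 4, 5}.
      p fails at 5, so □p is false at 2.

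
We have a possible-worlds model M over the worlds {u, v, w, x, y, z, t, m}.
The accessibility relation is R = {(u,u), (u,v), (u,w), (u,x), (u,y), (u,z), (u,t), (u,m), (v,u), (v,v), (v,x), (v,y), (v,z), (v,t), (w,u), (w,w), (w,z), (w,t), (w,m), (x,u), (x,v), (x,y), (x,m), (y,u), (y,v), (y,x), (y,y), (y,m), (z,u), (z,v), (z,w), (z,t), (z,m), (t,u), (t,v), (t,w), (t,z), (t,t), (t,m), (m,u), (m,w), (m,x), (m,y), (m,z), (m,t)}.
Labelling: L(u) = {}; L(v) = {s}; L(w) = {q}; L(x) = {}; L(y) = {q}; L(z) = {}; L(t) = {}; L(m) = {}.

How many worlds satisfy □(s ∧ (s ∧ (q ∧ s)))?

0

Let φ = □(s ∧ (s ∧ (q ∧ s))). Evaluate φ at each world:
  u (successors {u, v, w, x, y, z, t, m}): φ is false.
  v (successors {u, v, x, y, z, t}): φ is false.
  w (successors {u, w, z, t, m}): φ is false.
  x (successors {u, v, y, m}): φ is false.
  y (successors {u, v, x, y, m}): φ is false.
  z (successors {u, v, w, t, m}): φ is false.
  t (successors {u, v, w, z, t, m}): φ is false.
  m (successors {u, w, x, y, z, t}): φ is false.
For instance, at w:
  At w: □(s ∧ (s ∧ (q ∧ s))) requires s ∧ (s ∧ (q ∧ s)) at every successor {u, w, z, t, m}.
    s ∧ (s ∧ (q ∧ s)) fails at u, so □(s ∧ (s ∧ (q ∧ s))) is false at w.
Satisfying worlds: none.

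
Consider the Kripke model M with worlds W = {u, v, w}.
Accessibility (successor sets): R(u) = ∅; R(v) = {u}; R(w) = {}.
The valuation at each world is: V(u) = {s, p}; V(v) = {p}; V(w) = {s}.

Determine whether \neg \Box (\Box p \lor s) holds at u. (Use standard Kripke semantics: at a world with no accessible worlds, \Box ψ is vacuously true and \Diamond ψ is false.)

Recall that \Box ψ holds at a world iff ψ holds at every accessible world, and \Diamond ψ holds iff ψ holds at some accessible world.
At u: \Box (\Box p \lor s) is true, so \neg \Box (\Box p \lor s) is false.
  At u: no accessible worlds, so \Box (\Box p \lor s) holds vacuously.

No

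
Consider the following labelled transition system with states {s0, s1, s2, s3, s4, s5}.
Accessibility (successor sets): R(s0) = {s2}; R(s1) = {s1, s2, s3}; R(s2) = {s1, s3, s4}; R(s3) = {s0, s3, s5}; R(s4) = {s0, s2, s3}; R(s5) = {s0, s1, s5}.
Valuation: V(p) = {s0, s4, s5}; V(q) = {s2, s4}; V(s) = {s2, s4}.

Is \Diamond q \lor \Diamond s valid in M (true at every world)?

No

Recall that \Diamond ψ holds at a world iff ψ holds at some accessible world.
Let φ = \Diamond q \lor \Diamond s. Evaluate φ at each world:
  s0 (successors {s2}): φ is true.
  s1 (successors {s1, s2, s3}): φ is true.
  s2 (successors {s1, s3, s4}): φ is true.
  s3 (successors {s0, s3, s5}): φ is false.
  s4 (successors {s0, s2, s3}): φ is true.
  s5 (successors {s0, s1, s5}): φ is false.
Detail at s3 (counterexample):
  At s3: \Diamond q is false, \Diamond s is false, so \Diamond q \lor \Diamond s is false.
    At s3: \Diamond q requires q at some successor in {s0, s3, s5}.
      At s0: q is false.
      At s3: q is false.
      At s5: q is false.
    So \Diamond q is false at s3.
    At s3: \Diamond s requires s at some successor in {s0, s3, s5}.
      At s0: s is false.
      At s3: s is false.
      At s5: s is false.
    So \Diamond s is false at s3.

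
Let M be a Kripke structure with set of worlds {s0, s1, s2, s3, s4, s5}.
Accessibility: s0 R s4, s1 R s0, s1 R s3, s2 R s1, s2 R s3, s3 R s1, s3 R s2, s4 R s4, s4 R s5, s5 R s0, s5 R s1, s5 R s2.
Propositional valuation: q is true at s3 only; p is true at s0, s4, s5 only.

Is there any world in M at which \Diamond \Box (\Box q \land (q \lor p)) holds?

Let φ = \Diamond \Box (\Box q \land (q \lor p)). Evaluate φ at each world:
  s0 (successors {s4}): φ is false.
  s1 (successors {s0, s3}): φ is false.
  s2 (successors {s1, s3}): φ is false.
  s3 (successors {s1, s2}): φ is false.
  s4 (successors {s4, s5}): φ is false.
  s5 (successors {s0, s1, s2}): φ is false.
For instance, at s0:
  At s0: \Diamond \Box (\Box q \land (q \lor p)) requires \Box (\Box q \land (q \lor p)) at some successor in {s4}.
    At s4: \Box (\Box q \land (q \lor p)) is false.
  So \Diamond \Box (\Box q \land (q \lor p)) is false at s0.

No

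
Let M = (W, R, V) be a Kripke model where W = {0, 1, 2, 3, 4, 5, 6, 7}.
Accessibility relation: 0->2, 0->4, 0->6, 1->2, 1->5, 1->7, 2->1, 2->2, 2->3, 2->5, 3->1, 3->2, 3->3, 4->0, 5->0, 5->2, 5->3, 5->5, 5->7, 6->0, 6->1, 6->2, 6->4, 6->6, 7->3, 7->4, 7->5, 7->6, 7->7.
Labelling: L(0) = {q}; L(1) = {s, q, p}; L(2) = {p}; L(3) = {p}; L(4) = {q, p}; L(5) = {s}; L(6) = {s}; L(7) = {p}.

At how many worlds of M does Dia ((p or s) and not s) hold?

Let φ = Dia ((p or s) and not s). Evaluate φ at each world:
  0 (successors {2, 4, 6}): φ is true.
  1 (successors {2, 5, 7}): φ is true.
  2 (successors {1, 2, 3, 5}): φ is true.
  3 (successors {1, 2, 3}): φ is true.
  4 (successors {0}): φ is false.
  5 (successors {0, 2, 3, 5, 7}): φ is true.
  6 (successors {0, 1, 2, 4, 6}): φ is true.
  7 (successors {3, 4, 5, 6, 7}): φ is true.
For instance, at 6:
  At 6: Dia ((p or s) and not s) requires (p or s) and not s at some successor in {0, 1, 2, 4, 6}.
    (p or s) and not s holds at 2, so Dia ((p or s) and not s) is true at 6.
Satisfying worlds: {0, 1, 2, 3, 5, 6, 7}

7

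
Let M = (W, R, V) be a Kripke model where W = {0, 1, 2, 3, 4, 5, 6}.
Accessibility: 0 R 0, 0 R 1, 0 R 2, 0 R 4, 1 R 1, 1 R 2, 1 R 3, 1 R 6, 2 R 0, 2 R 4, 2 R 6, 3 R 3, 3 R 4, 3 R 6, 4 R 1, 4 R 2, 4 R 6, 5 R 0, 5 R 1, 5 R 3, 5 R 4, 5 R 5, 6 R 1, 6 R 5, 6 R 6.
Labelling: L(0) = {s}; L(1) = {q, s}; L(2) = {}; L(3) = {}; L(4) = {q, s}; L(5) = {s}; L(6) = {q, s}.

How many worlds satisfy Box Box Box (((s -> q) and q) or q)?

0

Recall that Box ψ holds at a world iff ψ holds at every accessible world, and Dia ψ holds iff ψ holds at some accessible world.
Let φ = Box Box Box (((s -> q) and q) or q). Evaluate φ at each world:
  0 (successors {0, 1, 2, 4}): φ is false.
  1 (successors {1, 2, 3, 6}): φ is false.
  2 (successors {0, 4, 6}): φ is false.
  3 (successors {3, 4, 6}): φ is false.
  4 (successors {1, 2, 6}): φ is false.
  5 (successors {0, 1, 3, 4, 5}): φ is false.
  6 (successors {1, 5, 6}): φ is false.
For instance, at 0:
  At 0: Box Box Box (((s -> q) and q) or q) requires Box Box (((s -> q) and q) or q) at every successor {0, 1, 2, 4}.
    Box Box (((s -> q) and q) or q) fails at 0, so Box Box Box (((s -> q) and q) or q) is false at 0.
      At 0: Box Box (((s -> q) and q) or q) requires Box (((s -> q) and q) or q) at every successor {0, 1, 2, 4}.
        Box (((s -> q) and q) or q) fails at 0, so Box Box (((s -> q) and q) or q) is false at 0.
Satisfying worlds: none.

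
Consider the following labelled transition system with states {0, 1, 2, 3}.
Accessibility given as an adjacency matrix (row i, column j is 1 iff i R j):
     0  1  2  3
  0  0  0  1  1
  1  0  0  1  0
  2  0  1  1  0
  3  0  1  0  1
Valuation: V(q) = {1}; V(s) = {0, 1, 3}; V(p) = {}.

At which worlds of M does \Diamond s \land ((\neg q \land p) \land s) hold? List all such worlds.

none

Recall that \Diamond ψ holds at a world iff ψ holds at some accessible world.
Let φ = \Diamond s \land ((\neg q \land p) \land s). Evaluate φ at each world:
  0 (successors {2, 3}): φ is false.
  1 (successors {2}): φ is false.
  2 (successors {1, 2}): φ is false.
  3 (successors {1, 3}): φ is false.
For instance, at 0:
  At 0: \Diamond s is true, (\neg q \land p) \land s is false, so \Diamond s \land ((\neg q \land p) \land s) is false.
    At 0: \Diamond s requires s at some successor in {2, 3}.
      s holds at 3, so \Diamond s is true at 0.
Satisfying worlds: none.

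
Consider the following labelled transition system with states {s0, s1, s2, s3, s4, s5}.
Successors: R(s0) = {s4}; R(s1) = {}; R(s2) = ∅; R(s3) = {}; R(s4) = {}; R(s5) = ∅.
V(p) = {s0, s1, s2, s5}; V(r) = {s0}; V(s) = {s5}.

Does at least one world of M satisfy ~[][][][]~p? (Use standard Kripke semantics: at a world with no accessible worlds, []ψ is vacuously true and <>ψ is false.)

No

Let φ = ~[][][][]~p. Evaluate φ at each world:
  s0 (successors {s4}): φ is false.
  s1 (successors ∅): φ is false.
  s2 (successors ∅): φ is false.
  s3 (successors ∅): φ is false.
  s4 (successors ∅): φ is false.
  s5 (successors ∅): φ is false.
For instance, at s0:
  At s0: [][][][]~p is true, so ~[][][][]~p is false.
    At s0: [][][][]~p requires [][][]~p at every successor {s4}.
      At s4: [][][]~p is true.
    So [][][][]~p is true at s0.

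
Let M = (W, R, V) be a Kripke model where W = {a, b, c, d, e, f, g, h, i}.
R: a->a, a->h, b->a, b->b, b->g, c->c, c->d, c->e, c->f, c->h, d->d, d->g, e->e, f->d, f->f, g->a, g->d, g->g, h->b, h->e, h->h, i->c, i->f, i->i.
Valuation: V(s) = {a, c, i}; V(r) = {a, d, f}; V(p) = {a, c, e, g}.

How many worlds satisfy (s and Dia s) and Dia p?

3

Let φ = (s and Dia s) and Dia p. Evaluate φ at each world:
  a (successors {a, h}): φ is true.
  b (successors {a, b, g}): φ is false.
  c (successors {c, d, e, f, h}): φ is true.
  d (successors {d, g}): φ is false.
  e (successors {e}): φ is false.
  f (successors {d, f}): φ is false.
  g (successors {a, d, g}): φ is false.
  h (successors {b, e, h}): φ is false.
  i (successors {c, f, i}): φ is true.
For instance, at h:
  At h: s and Dia s is false, Dia p is true, so (s and Dia s) and Dia p is false.
    At h: s is false, Dia s is false, so s and Dia s is false.
      At h: Dia s requires s at some successor in {b, e, h}.
        At b: s is false.
        At e: s is false.
        At h: s is false.
      So Dia s is false at h.
    At h: Dia p requires p at some successor in {b, e, h}.
      p holds at e, so Dia p is true at h.
Satisfying worlds: {a, c, i}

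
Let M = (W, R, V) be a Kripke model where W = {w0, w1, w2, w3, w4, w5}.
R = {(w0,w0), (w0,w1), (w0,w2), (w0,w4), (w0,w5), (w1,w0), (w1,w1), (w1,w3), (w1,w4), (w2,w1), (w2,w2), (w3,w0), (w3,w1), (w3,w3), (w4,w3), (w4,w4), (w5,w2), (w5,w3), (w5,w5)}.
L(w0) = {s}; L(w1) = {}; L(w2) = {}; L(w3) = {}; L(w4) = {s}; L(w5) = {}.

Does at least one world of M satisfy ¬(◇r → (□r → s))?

No

Recall that □ψ holds at a world iff ψ holds at every accessible world, and ◇ψ holds iff ψ holds at some accessible world.
Let φ = ¬(◇r → (□r → s)). Evaluate φ at each world:
  w0 (successors {w0, w1, w2, w4, w5}): φ is false.
  w1 (successors {w0, w1, w3, w4}): φ is false.
  w2 (successors {w1, w2}): φ is false.
  w3 (successors {w0, w1, w3}): φ is false.
  w4 (successors {w3, w4}): φ is false.
  w5 (successors {w2, w3, w5}): φ is false.
For instance, at w2:
  At w2: ◇r → (□r → s) is true, so ¬(◇r → (□r → s)) is false.
    At w2: ◇r is false, □r → s is true, so ◇r → (□r → s) is true.
      At w2: ◇r requires r at some successor in {w1, w2}.
        At w1: r is false.
        At w2: r is false.
      So ◇r is false at w2.
      At w2: □r is false, s is false, so □r → s is true.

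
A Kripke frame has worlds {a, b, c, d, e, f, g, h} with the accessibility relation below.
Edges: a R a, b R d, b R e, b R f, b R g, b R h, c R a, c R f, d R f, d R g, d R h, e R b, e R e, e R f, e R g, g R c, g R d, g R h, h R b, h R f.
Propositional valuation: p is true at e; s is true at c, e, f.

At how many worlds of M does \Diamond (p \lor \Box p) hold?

Let φ = \Diamond (p \lor \Box p). Evaluate φ at each world:
  a (successors {a}): φ is false.
  b (successors {d, e, f, g, h}): φ is true.
  c (successors {a, f}): φ is true.
  d (successors {f, g, h}): φ is true.
  e (successors {b, e, f, g}): φ is true.
  f (successors ∅): φ is false.
  g (successors {c, d, h}): φ is false.
  h (successors {b, f}): φ is true.
For instance, at d:
  At d: \Diamond (p \lor \Box p) requires p \lor \Box p at some successor in {f, g, h}.
    p \lor \Box p holds at f, so \Diamond (p \lor \Box p) is true at d.
      At f: p is false, \Box p is true, so p \lor \Box p is true.
Satisfying worlds: {b, c, d, e, h}

5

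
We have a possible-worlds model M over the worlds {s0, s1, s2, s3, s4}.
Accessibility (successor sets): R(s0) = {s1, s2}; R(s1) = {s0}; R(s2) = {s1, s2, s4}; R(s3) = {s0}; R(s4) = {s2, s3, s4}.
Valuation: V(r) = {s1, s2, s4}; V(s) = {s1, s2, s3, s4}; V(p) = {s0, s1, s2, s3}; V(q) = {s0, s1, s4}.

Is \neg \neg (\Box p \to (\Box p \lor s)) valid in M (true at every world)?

Yes

Recall that \Box ψ holds at a world iff ψ holds at every accessible world, and \Diamond ψ holds iff ψ holds at some accessible world.
Let φ = \neg \neg (\Box p \to (\Box p \lor s)). Evaluate φ at each world:
  s0 (successors {s1, s2}): φ is true.
  s1 (successors {s0}): φ is true.
  s2 (successors {s1, s2, s4}): φ is true.
  s3 (successors {s0}): φ is true.
  s4 (successors {s2, s3, s4}): φ is true.
For instance, at s2:
  At s2: \neg (\Box p \to (\Box p \lor s)) is false, so \neg \neg (\Box p \to (\Box p \lor s)) is true.
    At s2: \Box p \to (\Box p \lor s) is true, so \neg (\Box p \to (\Box p \lor s)) is false.
      At s2: \Box p is false, \Box p \lor s is true, so \Box p \to (\Box p \lor s) is true.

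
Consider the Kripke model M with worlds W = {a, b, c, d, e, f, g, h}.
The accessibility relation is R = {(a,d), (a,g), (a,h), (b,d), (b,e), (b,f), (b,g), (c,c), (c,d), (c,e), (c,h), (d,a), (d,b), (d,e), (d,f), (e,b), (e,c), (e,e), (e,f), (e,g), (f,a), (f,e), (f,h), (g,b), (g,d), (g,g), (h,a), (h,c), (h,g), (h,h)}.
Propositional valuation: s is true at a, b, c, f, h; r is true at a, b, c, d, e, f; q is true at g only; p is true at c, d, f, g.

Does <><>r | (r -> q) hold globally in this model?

Let φ = <><>r | (r -> q). Evaluate φ at each world:
  a (successors {d, g, h}): φ is true.
  b (successors {d, e, f, g}): φ is true.
  c (successors {c, d, e, h}): φ is true.
  d (successors {a, b, e, f}): φ is true.
  e (successors {b, c, e, f, g}): φ is true.
  f (successors {a, e, h}): φ is true.
  g (successors {b, d, g}): φ is true.
  h (successors {a, c, g, h}): φ is true.
For instance, at g:
  At g: <><>r is true, r -> q is true, so <><>r | (r -> q) is true.
    At g: <><>r requires <>r at some successor in {b, d, g}.
      <>r holds at b, so <><>r is true at g.

Yes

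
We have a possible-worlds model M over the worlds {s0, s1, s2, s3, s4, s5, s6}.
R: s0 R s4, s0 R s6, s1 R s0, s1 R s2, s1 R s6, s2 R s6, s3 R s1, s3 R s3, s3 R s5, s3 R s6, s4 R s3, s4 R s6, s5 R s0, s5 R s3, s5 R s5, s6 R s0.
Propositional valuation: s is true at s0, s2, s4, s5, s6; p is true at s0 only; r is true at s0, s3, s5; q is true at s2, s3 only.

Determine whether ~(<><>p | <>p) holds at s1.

No

At s1: <><>p | <>p is true, so ~(<><>p | <>p) is false.
  At s1: <><>p is true, <>p is true, so <><>p | <>p is true.
    At s1: <><>p requires <>p at some successor in {s0, s2, s6}.
      <>p holds at s6, so <><>p is true at s1.
    At s1: <>p requires p at some successor in {s0, s2, s6}.
      p holds at s0, so <>p is true at s1.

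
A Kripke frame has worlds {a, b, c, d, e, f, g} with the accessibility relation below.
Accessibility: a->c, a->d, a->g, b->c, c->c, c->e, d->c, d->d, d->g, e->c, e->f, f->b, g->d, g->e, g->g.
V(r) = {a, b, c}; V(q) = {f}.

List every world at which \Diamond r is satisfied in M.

a, b, c, d, e, f

Recall that \Diamond ψ holds at a world iff ψ holds at some accessible world.
Let φ = \Diamond r. Evaluate φ at each world:
  a (successors {c, d, g}): φ is true.
  b (successors {c}): φ is true.
  c (successors {c, e}): φ is true.
  d (successors {c, d, g}): φ is true.
  e (successors {c, f}): φ is true.
  f (successors {b}): φ is true.
  g (successors {d, e, g}): φ is false.
For instance, at e:
  At e: \Diamond r requires r at some successor in {c, f}.
    r holds at c, so \Diamond r is true at e.
Satisfying worlds: {a, b, c, d, e, f}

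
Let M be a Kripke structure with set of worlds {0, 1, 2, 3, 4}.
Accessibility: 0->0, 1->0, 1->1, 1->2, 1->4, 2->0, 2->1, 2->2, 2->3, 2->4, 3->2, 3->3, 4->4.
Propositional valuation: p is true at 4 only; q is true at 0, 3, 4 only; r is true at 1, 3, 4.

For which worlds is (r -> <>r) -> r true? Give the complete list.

1, 3, 4

Let φ = (r -> <>r) -> r. Evaluate φ at each world:
  0 (successors {0}): φ is false.
  1 (successors {0, 1, 2, 4}): φ is true.
  2 (successors {0, 1, 2, 3, 4}): φ is false.
  3 (successors {2, 3}): φ is true.
  4 (successors {4}): φ is true.
For instance, at 1:
  At 1: r -> <>r is true, r is true, so (r -> <>r) -> r is true.
    At 1: r is true, <>r is true, so r -> <>r is true.
      At 1: <>r requires r at some successor in {0, 1, 2, 4}.
        r holds at 1, so <>r is true at 1.
Satisfying worlds: {1, 3, 4}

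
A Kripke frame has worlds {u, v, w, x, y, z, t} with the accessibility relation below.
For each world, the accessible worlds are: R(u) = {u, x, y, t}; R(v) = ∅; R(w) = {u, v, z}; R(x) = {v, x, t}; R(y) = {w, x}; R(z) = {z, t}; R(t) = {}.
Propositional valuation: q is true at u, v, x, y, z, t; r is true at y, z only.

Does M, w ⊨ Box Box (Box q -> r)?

Recall that Box ψ holds at a world iff ψ holds at every accessible world, and Dia ψ holds iff ψ holds at some accessible world.
At w: Box Box (Box q -> r) requires Box (Box q -> r) at every successor {u, v, z}.
  Box (Box q -> r) fails at u, so Box Box (Box q -> r) is false at w.
    At u: Box (Box q -> r) requires Box q -> r at every successor {u, x, y, t}.
      Box q -> r fails at u, so Box (Box q -> r) is false at u.

No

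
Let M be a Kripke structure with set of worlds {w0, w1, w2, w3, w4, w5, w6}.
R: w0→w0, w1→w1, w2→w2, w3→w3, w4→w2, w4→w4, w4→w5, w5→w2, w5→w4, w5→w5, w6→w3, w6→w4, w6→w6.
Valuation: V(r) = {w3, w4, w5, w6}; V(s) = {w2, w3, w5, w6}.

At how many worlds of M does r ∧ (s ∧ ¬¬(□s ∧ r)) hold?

Let φ = r ∧ (s ∧ ¬¬(□s ∧ r)). Evaluate φ at each world:
  w0 (successors {w0}): φ is false.
  w1 (successors {w1}): φ is false.
  w2 (successors {w2}): φ is false.
  w3 (successors {w3}): φ is true.
  w4 (successors {w2, w4, w5}): φ is false.
  w5 (successors {w2, w4, w5}): φ is false.
  w6 (successors {w3, w4, w6}): φ is false.
For instance, at w2:
  At w2: r is false, s ∧ ¬¬(□s ∧ r) is false, so r ∧ (s ∧ ¬¬(□s ∧ r)) is false.
    At w2: s is true, ¬¬(□s ∧ r) is false, so s ∧ ¬¬(□s ∧ r) is false.
      At w2: ¬(□s ∧ r) is true, so ¬¬(□s ∧ r) is false.
Satisfying worlds: {w3}

1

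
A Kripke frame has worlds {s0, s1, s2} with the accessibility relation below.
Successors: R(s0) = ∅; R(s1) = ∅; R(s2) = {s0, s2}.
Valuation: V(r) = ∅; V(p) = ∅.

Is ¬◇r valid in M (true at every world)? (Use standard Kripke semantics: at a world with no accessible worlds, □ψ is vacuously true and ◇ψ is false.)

Let φ = ¬◇r. Evaluate φ at each world:
  s0 (successors ∅): φ is true.
  s1 (successors ∅): φ is true.
  s2 (successors {s0, s2}): φ is true.
For instance, at s2:
  At s2: ◇r is false, so ¬◇r is true.
    At s2: ◇r requires r at some successor in {s0, s2}.
      At s0: r is false.
      At s2: r is false.
    So ◇r is false at s2.

Yes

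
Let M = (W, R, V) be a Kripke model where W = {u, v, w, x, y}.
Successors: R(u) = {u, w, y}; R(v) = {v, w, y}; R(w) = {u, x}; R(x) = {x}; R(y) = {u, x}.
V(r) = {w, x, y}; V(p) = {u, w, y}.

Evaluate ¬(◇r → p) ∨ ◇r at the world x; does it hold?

Yes

At x: ¬(◇r → p) is true, ◇r is true, so ¬(◇r → p) ∨ ◇r is true.
  At x: ◇r → p is false, so ¬(◇r → p) is true.
    At x: ◇r is true, p is false, so ◇r → p is false.
      At x: ◇r requires r at some successor in {x}.
        r holds at x, so ◇r is true at x.
  At x: ◇r requires r at some successor in {x}.
    r holds at x, so ◇r is true at x.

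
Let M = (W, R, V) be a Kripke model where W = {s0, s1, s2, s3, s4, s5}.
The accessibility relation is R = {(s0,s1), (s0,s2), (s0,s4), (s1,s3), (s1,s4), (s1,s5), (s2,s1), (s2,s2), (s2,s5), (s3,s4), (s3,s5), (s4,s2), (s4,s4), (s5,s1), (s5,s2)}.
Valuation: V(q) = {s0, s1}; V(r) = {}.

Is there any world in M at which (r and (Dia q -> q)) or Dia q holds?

Recall that Dia ψ holds at a world iff ψ holds at some accessible world.
Let φ = (r and (Dia q -> q)) or Dia q. Evaluate φ at each world:
  s0 (successors {s1, s2, s4}): φ is true.
  s1 (successors {s3, s4, s5}): φ is false.
  s2 (successors {s1, s2, s5}): φ is true.
  s3 (successors {s4, s5}): φ is false.
  s4 (successors {s2, s4}): φ is false.
  s5 (successors {s1, s2}): φ is true.
Detail at s0 (witness):
  At s0: r and (Dia q -> q) is false, Dia q is true, so (r and (Dia q -> q)) or Dia q is true.
    At s0: r is false, Dia q -> q is true, so r and (Dia q -> q) is false.
      At s0: Dia q is true, q is true, so Dia q -> q is true.
    At s0: Dia q requires q at some successor in {s1, s2, s4}.
      q holds at s1, so Dia q is true at s0.

Yes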